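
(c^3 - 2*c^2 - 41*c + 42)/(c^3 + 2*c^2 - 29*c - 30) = (c^2 - 8*c + 7)/(c^2 - 4*c - 5)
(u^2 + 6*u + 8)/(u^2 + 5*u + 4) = (u + 2)/(u + 1)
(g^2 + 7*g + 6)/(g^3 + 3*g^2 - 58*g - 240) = (g + 1)/(g^2 - 3*g - 40)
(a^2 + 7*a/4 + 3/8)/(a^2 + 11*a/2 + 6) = (a + 1/4)/(a + 4)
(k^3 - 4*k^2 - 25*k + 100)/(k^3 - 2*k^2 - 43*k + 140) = (k + 5)/(k + 7)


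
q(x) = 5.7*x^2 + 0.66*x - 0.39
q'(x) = 11.4*x + 0.66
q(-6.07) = 205.62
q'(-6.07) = -68.54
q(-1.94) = 19.78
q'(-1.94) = -21.46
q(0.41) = 0.84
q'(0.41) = 5.33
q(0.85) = 4.29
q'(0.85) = 10.35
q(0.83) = 4.08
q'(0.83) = 10.12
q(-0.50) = 0.70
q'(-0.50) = -5.04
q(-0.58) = 1.14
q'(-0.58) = -5.95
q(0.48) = 1.24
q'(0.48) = 6.13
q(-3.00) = 48.93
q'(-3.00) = -33.54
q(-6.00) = 200.85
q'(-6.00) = -67.74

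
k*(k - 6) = k^2 - 6*k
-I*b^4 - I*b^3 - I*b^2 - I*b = b*(b - I)*(b + I)*(-I*b - I)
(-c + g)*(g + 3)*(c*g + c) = -c^2*g^2 - 4*c^2*g - 3*c^2 + c*g^3 + 4*c*g^2 + 3*c*g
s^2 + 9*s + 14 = (s + 2)*(s + 7)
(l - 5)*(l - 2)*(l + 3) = l^3 - 4*l^2 - 11*l + 30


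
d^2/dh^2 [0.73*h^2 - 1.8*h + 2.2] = 1.46000000000000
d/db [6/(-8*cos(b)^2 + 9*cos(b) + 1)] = 6*(9 - 16*cos(b))*sin(b)/(-8*cos(b)^2 + 9*cos(b) + 1)^2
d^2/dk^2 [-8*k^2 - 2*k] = -16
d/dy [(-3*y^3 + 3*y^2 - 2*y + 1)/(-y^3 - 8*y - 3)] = (3*y^4 + 44*y^3 + 6*y^2 - 18*y + 14)/(y^6 + 16*y^4 + 6*y^3 + 64*y^2 + 48*y + 9)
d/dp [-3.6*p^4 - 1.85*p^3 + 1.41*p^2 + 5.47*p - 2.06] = -14.4*p^3 - 5.55*p^2 + 2.82*p + 5.47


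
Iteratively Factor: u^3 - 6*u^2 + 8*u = (u)*(u^2 - 6*u + 8) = u*(u - 2)*(u - 4)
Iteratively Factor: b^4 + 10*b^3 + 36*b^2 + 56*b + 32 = (b + 4)*(b^3 + 6*b^2 + 12*b + 8) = (b + 2)*(b + 4)*(b^2 + 4*b + 4) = (b + 2)^2*(b + 4)*(b + 2)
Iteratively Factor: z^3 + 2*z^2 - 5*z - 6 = (z + 1)*(z^2 + z - 6) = (z + 1)*(z + 3)*(z - 2)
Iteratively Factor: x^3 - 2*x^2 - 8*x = (x + 2)*(x^2 - 4*x) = (x - 4)*(x + 2)*(x)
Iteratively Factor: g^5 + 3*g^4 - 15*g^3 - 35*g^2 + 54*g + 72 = (g + 4)*(g^4 - g^3 - 11*g^2 + 9*g + 18) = (g + 3)*(g + 4)*(g^3 - 4*g^2 + g + 6) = (g + 1)*(g + 3)*(g + 4)*(g^2 - 5*g + 6) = (g - 3)*(g + 1)*(g + 3)*(g + 4)*(g - 2)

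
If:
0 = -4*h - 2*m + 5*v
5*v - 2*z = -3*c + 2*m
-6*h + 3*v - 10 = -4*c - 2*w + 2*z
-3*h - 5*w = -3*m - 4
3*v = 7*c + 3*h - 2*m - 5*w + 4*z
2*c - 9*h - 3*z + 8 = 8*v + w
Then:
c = 12371/8272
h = -647/3008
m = 34547/16544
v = 2743/4136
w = 72197/33088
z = 7499/4136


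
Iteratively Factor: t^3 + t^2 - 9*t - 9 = (t - 3)*(t^2 + 4*t + 3) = (t - 3)*(t + 3)*(t + 1)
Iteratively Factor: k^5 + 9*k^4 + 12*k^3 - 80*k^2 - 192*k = (k)*(k^4 + 9*k^3 + 12*k^2 - 80*k - 192) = k*(k + 4)*(k^3 + 5*k^2 - 8*k - 48) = k*(k + 4)^2*(k^2 + k - 12) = k*(k - 3)*(k + 4)^2*(k + 4)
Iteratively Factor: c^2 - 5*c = (c - 5)*(c)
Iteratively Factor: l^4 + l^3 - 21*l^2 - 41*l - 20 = (l + 1)*(l^3 - 21*l - 20) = (l - 5)*(l + 1)*(l^2 + 5*l + 4) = (l - 5)*(l + 1)^2*(l + 4)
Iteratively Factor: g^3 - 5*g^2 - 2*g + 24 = (g + 2)*(g^2 - 7*g + 12) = (g - 4)*(g + 2)*(g - 3)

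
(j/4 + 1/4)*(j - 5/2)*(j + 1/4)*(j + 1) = j^4/4 - j^3/16 - 33*j^2/32 - 7*j/8 - 5/32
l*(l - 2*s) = l^2 - 2*l*s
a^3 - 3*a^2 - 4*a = a*(a - 4)*(a + 1)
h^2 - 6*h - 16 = (h - 8)*(h + 2)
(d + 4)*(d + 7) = d^2 + 11*d + 28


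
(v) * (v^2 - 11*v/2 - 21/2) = v^3 - 11*v^2/2 - 21*v/2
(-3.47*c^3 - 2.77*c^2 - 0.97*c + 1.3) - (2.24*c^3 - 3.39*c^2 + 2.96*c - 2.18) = -5.71*c^3 + 0.62*c^2 - 3.93*c + 3.48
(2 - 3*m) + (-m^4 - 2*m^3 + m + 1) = -m^4 - 2*m^3 - 2*m + 3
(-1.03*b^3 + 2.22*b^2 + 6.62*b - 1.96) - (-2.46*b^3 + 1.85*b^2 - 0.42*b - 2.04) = 1.43*b^3 + 0.37*b^2 + 7.04*b + 0.0800000000000001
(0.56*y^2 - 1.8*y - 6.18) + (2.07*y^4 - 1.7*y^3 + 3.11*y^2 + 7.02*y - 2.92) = 2.07*y^4 - 1.7*y^3 + 3.67*y^2 + 5.22*y - 9.1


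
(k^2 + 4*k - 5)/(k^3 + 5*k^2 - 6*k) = (k + 5)/(k*(k + 6))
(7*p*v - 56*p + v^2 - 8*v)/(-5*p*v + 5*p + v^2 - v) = (-7*p*v + 56*p - v^2 + 8*v)/(5*p*v - 5*p - v^2 + v)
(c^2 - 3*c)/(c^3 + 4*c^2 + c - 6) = c*(c - 3)/(c^3 + 4*c^2 + c - 6)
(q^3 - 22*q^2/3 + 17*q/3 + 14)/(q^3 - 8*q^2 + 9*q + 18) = (q - 7/3)/(q - 3)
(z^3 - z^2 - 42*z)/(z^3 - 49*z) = (z + 6)/(z + 7)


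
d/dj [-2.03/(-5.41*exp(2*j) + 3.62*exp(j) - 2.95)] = (7.3486 - 21.9646*exp(j))*exp(j)/(5.41*exp(2*j) - 3.62*exp(j) + 2.95)^2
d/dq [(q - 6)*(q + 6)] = 2*q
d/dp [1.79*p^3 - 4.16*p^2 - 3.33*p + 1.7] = 5.37*p^2 - 8.32*p - 3.33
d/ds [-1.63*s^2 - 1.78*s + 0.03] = -3.26*s - 1.78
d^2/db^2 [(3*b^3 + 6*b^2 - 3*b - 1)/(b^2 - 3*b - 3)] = 6*(17*b^3 + 44*b^2 + 21*b + 23)/(b^6 - 9*b^5 + 18*b^4 + 27*b^3 - 54*b^2 - 81*b - 27)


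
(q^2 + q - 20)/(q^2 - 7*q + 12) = (q + 5)/(q - 3)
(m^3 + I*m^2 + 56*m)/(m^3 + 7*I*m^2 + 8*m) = (m - 7*I)/(m - I)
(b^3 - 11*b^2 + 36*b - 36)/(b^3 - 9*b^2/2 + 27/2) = 2*(b^2 - 8*b + 12)/(2*b^2 - 3*b - 9)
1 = 1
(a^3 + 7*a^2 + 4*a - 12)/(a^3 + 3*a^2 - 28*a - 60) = (a - 1)/(a - 5)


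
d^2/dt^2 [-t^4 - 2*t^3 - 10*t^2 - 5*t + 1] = -12*t^2 - 12*t - 20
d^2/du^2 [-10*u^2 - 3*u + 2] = -20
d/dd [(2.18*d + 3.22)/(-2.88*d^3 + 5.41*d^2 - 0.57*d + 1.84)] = (12.5568*d^3 + 16.027*d^2 - 34.8404*d + 5.8466)/(8.2944*d^6 - 31.1616*d^5 + 32.5513*d^4 - 16.7658*d^3 + 20.2337*d^2 - 2.0976*d + 3.3856)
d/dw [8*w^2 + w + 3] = 16*w + 1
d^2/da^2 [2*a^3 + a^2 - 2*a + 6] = 12*a + 2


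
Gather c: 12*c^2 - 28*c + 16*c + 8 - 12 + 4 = 12*c^2 - 12*c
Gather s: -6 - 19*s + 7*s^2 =7*s^2 - 19*s - 6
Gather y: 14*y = 14*y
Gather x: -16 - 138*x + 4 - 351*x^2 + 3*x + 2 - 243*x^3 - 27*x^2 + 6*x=-243*x^3 - 378*x^2 - 129*x - 10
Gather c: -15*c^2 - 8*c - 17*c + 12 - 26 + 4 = -15*c^2 - 25*c - 10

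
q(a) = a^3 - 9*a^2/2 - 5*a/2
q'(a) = 3*a^2 - 9*a - 5/2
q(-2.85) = -52.58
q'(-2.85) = 47.52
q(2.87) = -20.60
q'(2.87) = -3.62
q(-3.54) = -91.90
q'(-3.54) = 66.95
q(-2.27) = -29.21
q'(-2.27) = 33.39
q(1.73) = -12.62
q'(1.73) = -9.09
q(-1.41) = -8.22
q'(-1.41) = 16.15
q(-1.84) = -16.86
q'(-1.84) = 24.22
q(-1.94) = -19.39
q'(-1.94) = 26.25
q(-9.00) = -1071.00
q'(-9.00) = 321.50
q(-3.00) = -60.00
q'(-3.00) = 51.50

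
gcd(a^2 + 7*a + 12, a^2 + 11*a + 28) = a + 4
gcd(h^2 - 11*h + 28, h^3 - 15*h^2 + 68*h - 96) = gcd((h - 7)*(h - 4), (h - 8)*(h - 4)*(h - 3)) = h - 4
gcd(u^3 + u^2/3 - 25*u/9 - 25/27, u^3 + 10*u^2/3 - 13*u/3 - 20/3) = u - 5/3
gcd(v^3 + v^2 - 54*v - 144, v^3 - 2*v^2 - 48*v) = v^2 - 2*v - 48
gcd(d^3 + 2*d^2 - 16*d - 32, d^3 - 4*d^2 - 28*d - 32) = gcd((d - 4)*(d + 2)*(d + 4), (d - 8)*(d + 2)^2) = d + 2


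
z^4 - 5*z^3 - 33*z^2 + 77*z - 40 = (z - 8)*(z - 1)^2*(z + 5)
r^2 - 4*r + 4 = (r - 2)^2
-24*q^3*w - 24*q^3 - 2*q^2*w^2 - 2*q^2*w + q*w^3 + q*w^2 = (-6*q + w)*(4*q + w)*(q*w + q)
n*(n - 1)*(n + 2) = n^3 + n^2 - 2*n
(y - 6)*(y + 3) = y^2 - 3*y - 18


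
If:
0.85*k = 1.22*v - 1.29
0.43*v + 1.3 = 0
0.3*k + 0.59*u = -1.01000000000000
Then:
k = -5.86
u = 1.27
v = -3.02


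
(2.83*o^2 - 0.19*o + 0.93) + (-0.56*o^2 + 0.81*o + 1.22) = 2.27*o^2 + 0.62*o + 2.15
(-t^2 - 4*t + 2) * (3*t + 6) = -3*t^3 - 18*t^2 - 18*t + 12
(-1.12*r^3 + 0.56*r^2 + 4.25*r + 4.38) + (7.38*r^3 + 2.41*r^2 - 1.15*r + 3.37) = 6.26*r^3 + 2.97*r^2 + 3.1*r + 7.75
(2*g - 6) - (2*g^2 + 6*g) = -2*g^2 - 4*g - 6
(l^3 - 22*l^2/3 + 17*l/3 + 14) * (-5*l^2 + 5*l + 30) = -5*l^5 + 125*l^4/3 - 35*l^3 - 785*l^2/3 + 240*l + 420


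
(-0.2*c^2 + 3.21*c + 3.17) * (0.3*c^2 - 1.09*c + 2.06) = -0.06*c^4 + 1.181*c^3 - 2.9599*c^2 + 3.1573*c + 6.5302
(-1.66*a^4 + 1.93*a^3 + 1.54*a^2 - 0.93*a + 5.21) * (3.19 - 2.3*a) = 3.818*a^5 - 9.7344*a^4 + 2.6147*a^3 + 7.0516*a^2 - 14.9497*a + 16.6199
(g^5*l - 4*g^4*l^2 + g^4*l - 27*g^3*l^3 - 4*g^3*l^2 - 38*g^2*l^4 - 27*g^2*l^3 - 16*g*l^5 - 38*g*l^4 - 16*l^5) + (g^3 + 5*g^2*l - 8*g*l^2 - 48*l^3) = g^5*l - 4*g^4*l^2 + g^4*l - 27*g^3*l^3 - 4*g^3*l^2 + g^3 - 38*g^2*l^4 - 27*g^2*l^3 + 5*g^2*l - 16*g*l^5 - 38*g*l^4 - 8*g*l^2 - 16*l^5 - 48*l^3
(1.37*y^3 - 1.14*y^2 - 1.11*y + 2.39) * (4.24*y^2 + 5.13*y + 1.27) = 5.8088*y^5 + 2.1945*y^4 - 8.8147*y^3 + 2.9915*y^2 + 10.851*y + 3.0353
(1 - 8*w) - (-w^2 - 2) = w^2 - 8*w + 3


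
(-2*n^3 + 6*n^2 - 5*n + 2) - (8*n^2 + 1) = -2*n^3 - 2*n^2 - 5*n + 1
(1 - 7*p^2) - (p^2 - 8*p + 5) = -8*p^2 + 8*p - 4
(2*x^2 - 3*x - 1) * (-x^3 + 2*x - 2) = -2*x^5 + 3*x^4 + 5*x^3 - 10*x^2 + 4*x + 2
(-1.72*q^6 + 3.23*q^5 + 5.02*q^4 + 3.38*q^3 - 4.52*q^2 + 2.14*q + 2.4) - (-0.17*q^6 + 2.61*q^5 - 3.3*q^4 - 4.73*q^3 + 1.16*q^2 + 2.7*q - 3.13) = -1.55*q^6 + 0.62*q^5 + 8.32*q^4 + 8.11*q^3 - 5.68*q^2 - 0.56*q + 5.53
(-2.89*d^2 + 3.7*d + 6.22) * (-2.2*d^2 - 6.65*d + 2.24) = 6.358*d^4 + 11.0785*d^3 - 44.7626*d^2 - 33.075*d + 13.9328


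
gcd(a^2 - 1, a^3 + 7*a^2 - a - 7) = a^2 - 1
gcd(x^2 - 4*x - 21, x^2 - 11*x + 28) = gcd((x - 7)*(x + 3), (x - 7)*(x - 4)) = x - 7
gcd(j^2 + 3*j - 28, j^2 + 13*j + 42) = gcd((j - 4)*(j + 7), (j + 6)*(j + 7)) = j + 7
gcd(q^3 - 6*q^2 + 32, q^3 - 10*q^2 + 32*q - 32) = q^2 - 8*q + 16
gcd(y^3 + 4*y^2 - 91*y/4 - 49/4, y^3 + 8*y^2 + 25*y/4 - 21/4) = y + 7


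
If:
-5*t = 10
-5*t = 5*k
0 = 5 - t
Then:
No Solution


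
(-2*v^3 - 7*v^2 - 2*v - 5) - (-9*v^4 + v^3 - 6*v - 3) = 9*v^4 - 3*v^3 - 7*v^2 + 4*v - 2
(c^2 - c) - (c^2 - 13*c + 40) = 12*c - 40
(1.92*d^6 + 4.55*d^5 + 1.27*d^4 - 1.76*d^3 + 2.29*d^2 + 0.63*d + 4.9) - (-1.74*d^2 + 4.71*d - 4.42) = 1.92*d^6 + 4.55*d^5 + 1.27*d^4 - 1.76*d^3 + 4.03*d^2 - 4.08*d + 9.32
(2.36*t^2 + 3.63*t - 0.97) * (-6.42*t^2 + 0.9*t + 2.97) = -15.1512*t^4 - 21.1806*t^3 + 16.5036*t^2 + 9.9081*t - 2.8809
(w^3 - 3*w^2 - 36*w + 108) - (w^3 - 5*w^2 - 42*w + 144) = 2*w^2 + 6*w - 36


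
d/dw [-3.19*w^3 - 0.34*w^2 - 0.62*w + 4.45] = -9.57*w^2 - 0.68*w - 0.62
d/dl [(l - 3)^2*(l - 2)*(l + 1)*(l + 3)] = 5*l^4 - 16*l^3 - 24*l^2 + 84*l - 9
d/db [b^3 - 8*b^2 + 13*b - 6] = 3*b^2 - 16*b + 13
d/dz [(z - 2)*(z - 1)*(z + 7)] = 3*z^2 + 8*z - 19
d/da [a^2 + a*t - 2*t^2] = 2*a + t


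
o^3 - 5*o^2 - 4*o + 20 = (o - 5)*(o - 2)*(o + 2)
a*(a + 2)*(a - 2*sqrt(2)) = a^3 - 2*sqrt(2)*a^2 + 2*a^2 - 4*sqrt(2)*a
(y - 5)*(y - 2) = y^2 - 7*y + 10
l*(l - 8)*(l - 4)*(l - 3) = l^4 - 15*l^3 + 68*l^2 - 96*l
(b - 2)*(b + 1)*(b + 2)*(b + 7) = b^4 + 8*b^3 + 3*b^2 - 32*b - 28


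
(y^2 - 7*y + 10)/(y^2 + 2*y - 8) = (y - 5)/(y + 4)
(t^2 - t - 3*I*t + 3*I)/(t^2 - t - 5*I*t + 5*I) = (t - 3*I)/(t - 5*I)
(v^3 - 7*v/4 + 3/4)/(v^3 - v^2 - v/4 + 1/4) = (2*v + 3)/(2*v + 1)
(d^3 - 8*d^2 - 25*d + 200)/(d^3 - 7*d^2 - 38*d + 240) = (d + 5)/(d + 6)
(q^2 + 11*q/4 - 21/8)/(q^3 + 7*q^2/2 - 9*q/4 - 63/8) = (4*q - 3)/(4*q^2 - 9)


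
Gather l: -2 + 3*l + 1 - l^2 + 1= -l^2 + 3*l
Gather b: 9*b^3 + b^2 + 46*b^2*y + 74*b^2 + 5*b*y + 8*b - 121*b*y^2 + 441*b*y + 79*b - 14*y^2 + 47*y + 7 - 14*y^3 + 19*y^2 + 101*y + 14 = 9*b^3 + b^2*(46*y + 75) + b*(-121*y^2 + 446*y + 87) - 14*y^3 + 5*y^2 + 148*y + 21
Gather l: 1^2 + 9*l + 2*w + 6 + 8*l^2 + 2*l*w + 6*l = 8*l^2 + l*(2*w + 15) + 2*w + 7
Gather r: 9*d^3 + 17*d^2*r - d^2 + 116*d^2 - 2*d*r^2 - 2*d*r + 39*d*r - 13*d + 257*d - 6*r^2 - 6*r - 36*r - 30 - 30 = 9*d^3 + 115*d^2 + 244*d + r^2*(-2*d - 6) + r*(17*d^2 + 37*d - 42) - 60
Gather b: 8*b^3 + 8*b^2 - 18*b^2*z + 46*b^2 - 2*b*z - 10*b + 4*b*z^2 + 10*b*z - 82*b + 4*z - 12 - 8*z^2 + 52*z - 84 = 8*b^3 + b^2*(54 - 18*z) + b*(4*z^2 + 8*z - 92) - 8*z^2 + 56*z - 96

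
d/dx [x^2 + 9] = 2*x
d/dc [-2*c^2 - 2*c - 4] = -4*c - 2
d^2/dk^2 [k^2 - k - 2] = 2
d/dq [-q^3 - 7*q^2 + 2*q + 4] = -3*q^2 - 14*q + 2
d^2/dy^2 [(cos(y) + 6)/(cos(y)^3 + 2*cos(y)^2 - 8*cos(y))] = (2*(cos(y) + 6)*(3*cos(y)^2 + 4*cos(y) - 8)^2*sin(y)^2 - (cos(y)^2 + 2*cos(y) - 8)^2*cos(y)^3 + (cos(y)^2 + 2*cos(y) - 8)*(12*(1 - cos(2*y))^2 - 348*cos(y) + 132*cos(2*y) + 140*cos(3*y) + 9*cos(4*y) + 11)*cos(y)/8)/((cos(y)^2 + 2*cos(y) - 8)^3*cos(y)^3)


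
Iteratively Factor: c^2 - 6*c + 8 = (c - 4)*(c - 2)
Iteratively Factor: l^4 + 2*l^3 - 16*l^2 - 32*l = (l + 4)*(l^3 - 2*l^2 - 8*l) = (l - 4)*(l + 4)*(l^2 + 2*l) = l*(l - 4)*(l + 4)*(l + 2)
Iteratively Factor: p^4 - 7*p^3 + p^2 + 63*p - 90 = (p - 2)*(p^3 - 5*p^2 - 9*p + 45) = (p - 2)*(p + 3)*(p^2 - 8*p + 15) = (p - 5)*(p - 2)*(p + 3)*(p - 3)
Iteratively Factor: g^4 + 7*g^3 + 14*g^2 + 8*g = (g + 2)*(g^3 + 5*g^2 + 4*g) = (g + 2)*(g + 4)*(g^2 + g) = g*(g + 2)*(g + 4)*(g + 1)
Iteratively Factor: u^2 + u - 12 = (u - 3)*(u + 4)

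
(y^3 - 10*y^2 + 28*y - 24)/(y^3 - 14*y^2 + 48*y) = (y^2 - 4*y + 4)/(y*(y - 8))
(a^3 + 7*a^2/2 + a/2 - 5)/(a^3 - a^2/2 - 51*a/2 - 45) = (a^2 + a - 2)/(a^2 - 3*a - 18)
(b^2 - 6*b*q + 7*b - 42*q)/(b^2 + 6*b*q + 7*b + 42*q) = (b - 6*q)/(b + 6*q)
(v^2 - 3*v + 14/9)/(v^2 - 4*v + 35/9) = (3*v - 2)/(3*v - 5)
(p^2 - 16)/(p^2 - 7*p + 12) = (p + 4)/(p - 3)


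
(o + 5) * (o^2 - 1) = o^3 + 5*o^2 - o - 5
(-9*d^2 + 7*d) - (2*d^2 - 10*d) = -11*d^2 + 17*d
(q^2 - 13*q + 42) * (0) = 0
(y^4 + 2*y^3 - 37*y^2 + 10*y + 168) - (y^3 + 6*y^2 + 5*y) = y^4 + y^3 - 43*y^2 + 5*y + 168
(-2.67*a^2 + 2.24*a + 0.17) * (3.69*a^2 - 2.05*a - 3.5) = -9.8523*a^4 + 13.7391*a^3 + 5.3803*a^2 - 8.1885*a - 0.595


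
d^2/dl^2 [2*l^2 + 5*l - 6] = 4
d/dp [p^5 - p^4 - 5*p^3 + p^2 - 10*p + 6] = 5*p^4 - 4*p^3 - 15*p^2 + 2*p - 10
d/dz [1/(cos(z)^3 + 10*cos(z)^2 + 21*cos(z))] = (3*sin(z) + 21*sin(z)/cos(z)^2 + 20*tan(z))/((cos(z) + 3)^2*(cos(z) + 7)^2)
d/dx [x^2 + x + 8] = 2*x + 1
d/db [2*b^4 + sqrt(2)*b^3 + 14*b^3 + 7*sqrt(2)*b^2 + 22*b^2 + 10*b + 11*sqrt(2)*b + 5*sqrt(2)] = 8*b^3 + 3*sqrt(2)*b^2 + 42*b^2 + 14*sqrt(2)*b + 44*b + 10 + 11*sqrt(2)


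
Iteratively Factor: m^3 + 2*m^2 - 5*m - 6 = (m - 2)*(m^2 + 4*m + 3) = (m - 2)*(m + 3)*(m + 1)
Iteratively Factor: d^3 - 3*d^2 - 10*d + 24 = (d + 3)*(d^2 - 6*d + 8) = (d - 4)*(d + 3)*(d - 2)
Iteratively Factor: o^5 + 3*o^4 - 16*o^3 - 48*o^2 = (o - 4)*(o^4 + 7*o^3 + 12*o^2) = (o - 4)*(o + 4)*(o^3 + 3*o^2) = o*(o - 4)*(o + 4)*(o^2 + 3*o) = o*(o - 4)*(o + 3)*(o + 4)*(o)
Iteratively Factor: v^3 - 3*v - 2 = (v - 2)*(v^2 + 2*v + 1) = (v - 2)*(v + 1)*(v + 1)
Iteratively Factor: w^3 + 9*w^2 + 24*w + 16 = (w + 1)*(w^2 + 8*w + 16) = (w + 1)*(w + 4)*(w + 4)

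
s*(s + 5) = s^2 + 5*s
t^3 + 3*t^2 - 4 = (t - 1)*(t + 2)^2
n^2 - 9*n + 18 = (n - 6)*(n - 3)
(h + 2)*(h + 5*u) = h^2 + 5*h*u + 2*h + 10*u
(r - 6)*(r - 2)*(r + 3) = r^3 - 5*r^2 - 12*r + 36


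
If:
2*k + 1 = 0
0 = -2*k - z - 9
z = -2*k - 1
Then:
No Solution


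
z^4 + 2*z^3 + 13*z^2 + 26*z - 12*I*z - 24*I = (z + 2)*(z - 3*I)*(z - I)*(z + 4*I)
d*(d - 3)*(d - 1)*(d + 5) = d^4 + d^3 - 17*d^2 + 15*d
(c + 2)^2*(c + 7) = c^3 + 11*c^2 + 32*c + 28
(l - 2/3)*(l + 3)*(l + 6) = l^3 + 25*l^2/3 + 12*l - 12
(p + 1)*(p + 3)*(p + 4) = p^3 + 8*p^2 + 19*p + 12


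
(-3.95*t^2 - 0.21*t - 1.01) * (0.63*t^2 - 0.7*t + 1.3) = -2.4885*t^4 + 2.6327*t^3 - 5.6243*t^2 + 0.434*t - 1.313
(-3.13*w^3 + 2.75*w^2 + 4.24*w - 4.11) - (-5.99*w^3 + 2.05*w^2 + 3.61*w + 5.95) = 2.86*w^3 + 0.7*w^2 + 0.63*w - 10.06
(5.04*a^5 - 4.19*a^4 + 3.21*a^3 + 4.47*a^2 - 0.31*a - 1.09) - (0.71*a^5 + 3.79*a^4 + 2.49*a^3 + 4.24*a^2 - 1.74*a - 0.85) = 4.33*a^5 - 7.98*a^4 + 0.72*a^3 + 0.23*a^2 + 1.43*a - 0.24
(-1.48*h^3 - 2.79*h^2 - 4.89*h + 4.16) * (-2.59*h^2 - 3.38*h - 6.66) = 3.8332*h^5 + 12.2285*h^4 + 31.9521*h^3 + 24.3352*h^2 + 18.5066*h - 27.7056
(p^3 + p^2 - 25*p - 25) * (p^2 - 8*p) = p^5 - 7*p^4 - 33*p^3 + 175*p^2 + 200*p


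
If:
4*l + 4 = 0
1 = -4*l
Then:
No Solution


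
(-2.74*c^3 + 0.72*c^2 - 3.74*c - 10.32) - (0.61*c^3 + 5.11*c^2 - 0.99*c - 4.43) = -3.35*c^3 - 4.39*c^2 - 2.75*c - 5.89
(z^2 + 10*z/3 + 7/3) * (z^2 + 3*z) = z^4 + 19*z^3/3 + 37*z^2/3 + 7*z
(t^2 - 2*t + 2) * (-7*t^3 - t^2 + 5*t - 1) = -7*t^5 + 13*t^4 - 7*t^3 - 13*t^2 + 12*t - 2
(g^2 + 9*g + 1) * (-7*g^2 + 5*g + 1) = -7*g^4 - 58*g^3 + 39*g^2 + 14*g + 1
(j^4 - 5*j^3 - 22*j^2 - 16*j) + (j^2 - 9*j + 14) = j^4 - 5*j^3 - 21*j^2 - 25*j + 14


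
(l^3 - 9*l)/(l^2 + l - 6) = l*(l - 3)/(l - 2)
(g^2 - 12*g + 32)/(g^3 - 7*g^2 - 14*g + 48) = (g - 4)/(g^2 + g - 6)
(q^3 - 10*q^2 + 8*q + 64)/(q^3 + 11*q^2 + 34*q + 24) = (q^3 - 10*q^2 + 8*q + 64)/(q^3 + 11*q^2 + 34*q + 24)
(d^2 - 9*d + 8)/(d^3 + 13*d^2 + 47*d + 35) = (d^2 - 9*d + 8)/(d^3 + 13*d^2 + 47*d + 35)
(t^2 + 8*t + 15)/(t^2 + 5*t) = (t + 3)/t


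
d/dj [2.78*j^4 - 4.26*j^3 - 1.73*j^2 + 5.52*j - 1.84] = 11.12*j^3 - 12.78*j^2 - 3.46*j + 5.52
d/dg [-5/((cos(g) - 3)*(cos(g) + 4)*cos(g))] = 5*(-3*sin(g) + 12*sin(g)/cos(g)^2 - 2*tan(g))/((cos(g) - 3)^2*(cos(g) + 4)^2)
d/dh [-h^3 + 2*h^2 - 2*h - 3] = -3*h^2 + 4*h - 2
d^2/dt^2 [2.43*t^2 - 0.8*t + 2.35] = 4.86000000000000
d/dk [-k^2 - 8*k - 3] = -2*k - 8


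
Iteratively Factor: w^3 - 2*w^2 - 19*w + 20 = (w - 5)*(w^2 + 3*w - 4) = (w - 5)*(w - 1)*(w + 4)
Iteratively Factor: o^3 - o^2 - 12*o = (o)*(o^2 - o - 12) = o*(o + 3)*(o - 4)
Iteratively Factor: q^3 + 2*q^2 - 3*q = (q)*(q^2 + 2*q - 3) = q*(q + 3)*(q - 1)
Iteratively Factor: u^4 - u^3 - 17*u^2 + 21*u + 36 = (u + 1)*(u^3 - 2*u^2 - 15*u + 36) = (u - 3)*(u + 1)*(u^2 + u - 12) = (u - 3)*(u + 1)*(u + 4)*(u - 3)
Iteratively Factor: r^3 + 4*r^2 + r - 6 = (r + 2)*(r^2 + 2*r - 3) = (r - 1)*(r + 2)*(r + 3)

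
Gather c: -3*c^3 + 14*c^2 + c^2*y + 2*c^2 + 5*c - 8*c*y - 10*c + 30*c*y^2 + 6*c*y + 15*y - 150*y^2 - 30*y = -3*c^3 + c^2*(y + 16) + c*(30*y^2 - 2*y - 5) - 150*y^2 - 15*y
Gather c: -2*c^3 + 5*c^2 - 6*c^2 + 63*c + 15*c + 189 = -2*c^3 - c^2 + 78*c + 189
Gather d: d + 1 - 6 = d - 5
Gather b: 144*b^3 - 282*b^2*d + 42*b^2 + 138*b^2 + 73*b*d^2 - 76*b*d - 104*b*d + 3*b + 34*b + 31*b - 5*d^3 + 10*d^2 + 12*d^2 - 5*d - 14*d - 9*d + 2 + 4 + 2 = 144*b^3 + b^2*(180 - 282*d) + b*(73*d^2 - 180*d + 68) - 5*d^3 + 22*d^2 - 28*d + 8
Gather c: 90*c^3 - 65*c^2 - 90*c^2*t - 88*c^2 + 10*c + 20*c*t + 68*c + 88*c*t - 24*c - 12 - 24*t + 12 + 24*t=90*c^3 + c^2*(-90*t - 153) + c*(108*t + 54)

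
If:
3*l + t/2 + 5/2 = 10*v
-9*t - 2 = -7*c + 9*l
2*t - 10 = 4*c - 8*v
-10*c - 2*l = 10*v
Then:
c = -4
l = 235/27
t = -325/27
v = 61/27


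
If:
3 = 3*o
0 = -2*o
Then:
No Solution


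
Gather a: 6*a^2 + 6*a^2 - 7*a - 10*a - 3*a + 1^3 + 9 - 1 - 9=12*a^2 - 20*a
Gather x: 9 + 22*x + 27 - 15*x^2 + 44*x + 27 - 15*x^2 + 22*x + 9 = -30*x^2 + 88*x + 72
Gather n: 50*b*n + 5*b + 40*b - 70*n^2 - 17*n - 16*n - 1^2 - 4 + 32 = 45*b - 70*n^2 + n*(50*b - 33) + 27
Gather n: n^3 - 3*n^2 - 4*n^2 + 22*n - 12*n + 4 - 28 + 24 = n^3 - 7*n^2 + 10*n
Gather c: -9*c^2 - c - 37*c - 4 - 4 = -9*c^2 - 38*c - 8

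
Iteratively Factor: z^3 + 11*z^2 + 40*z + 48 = (z + 3)*(z^2 + 8*z + 16) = (z + 3)*(z + 4)*(z + 4)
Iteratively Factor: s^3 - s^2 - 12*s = (s + 3)*(s^2 - 4*s) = (s - 4)*(s + 3)*(s)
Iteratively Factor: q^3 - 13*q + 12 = (q - 3)*(q^2 + 3*q - 4) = (q - 3)*(q + 4)*(q - 1)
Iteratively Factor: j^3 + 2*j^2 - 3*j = (j)*(j^2 + 2*j - 3) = j*(j + 3)*(j - 1)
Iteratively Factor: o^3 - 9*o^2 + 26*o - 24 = (o - 4)*(o^2 - 5*o + 6) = (o - 4)*(o - 3)*(o - 2)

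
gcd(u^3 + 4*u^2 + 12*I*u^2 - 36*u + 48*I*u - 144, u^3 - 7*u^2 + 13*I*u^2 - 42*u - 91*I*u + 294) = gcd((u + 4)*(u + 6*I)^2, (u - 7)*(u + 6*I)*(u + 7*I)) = u + 6*I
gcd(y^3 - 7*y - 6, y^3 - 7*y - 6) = y^3 - 7*y - 6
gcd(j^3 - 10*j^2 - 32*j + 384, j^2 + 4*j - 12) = j + 6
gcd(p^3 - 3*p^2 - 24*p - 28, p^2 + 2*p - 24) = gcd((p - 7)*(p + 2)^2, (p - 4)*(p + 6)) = 1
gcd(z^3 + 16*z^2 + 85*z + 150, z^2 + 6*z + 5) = z + 5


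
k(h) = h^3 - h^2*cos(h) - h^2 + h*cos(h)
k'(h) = h^2*sin(h) + 3*h^2 - h*sin(h) - 2*h*cos(h) - 2*h + cos(h)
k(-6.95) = -427.42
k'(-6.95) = 136.34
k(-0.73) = -1.86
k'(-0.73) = 4.05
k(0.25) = 0.13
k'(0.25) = 0.13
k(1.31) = 0.43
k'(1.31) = 2.50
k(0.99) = -0.00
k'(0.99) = 0.41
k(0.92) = -0.02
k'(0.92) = 0.13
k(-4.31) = -89.68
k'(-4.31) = 81.64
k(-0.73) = -1.86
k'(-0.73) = 4.05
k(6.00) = 151.19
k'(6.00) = 77.06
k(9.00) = 713.60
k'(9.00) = 270.16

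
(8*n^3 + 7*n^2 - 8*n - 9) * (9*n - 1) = 72*n^4 + 55*n^3 - 79*n^2 - 73*n + 9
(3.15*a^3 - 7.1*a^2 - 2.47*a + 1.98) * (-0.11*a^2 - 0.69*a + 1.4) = -0.3465*a^5 - 1.3925*a^4 + 9.5807*a^3 - 8.4535*a^2 - 4.8242*a + 2.772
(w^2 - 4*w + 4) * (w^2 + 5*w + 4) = w^4 + w^3 - 12*w^2 + 4*w + 16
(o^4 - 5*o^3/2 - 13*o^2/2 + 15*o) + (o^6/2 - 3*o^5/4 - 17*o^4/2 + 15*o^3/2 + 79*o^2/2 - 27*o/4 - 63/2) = o^6/2 - 3*o^5/4 - 15*o^4/2 + 5*o^3 + 33*o^2 + 33*o/4 - 63/2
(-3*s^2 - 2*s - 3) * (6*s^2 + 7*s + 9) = -18*s^4 - 33*s^3 - 59*s^2 - 39*s - 27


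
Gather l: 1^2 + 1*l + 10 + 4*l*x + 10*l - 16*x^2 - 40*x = l*(4*x + 11) - 16*x^2 - 40*x + 11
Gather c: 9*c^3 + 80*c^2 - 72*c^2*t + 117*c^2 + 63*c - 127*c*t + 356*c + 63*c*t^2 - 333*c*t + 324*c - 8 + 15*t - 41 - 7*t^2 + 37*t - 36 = 9*c^3 + c^2*(197 - 72*t) + c*(63*t^2 - 460*t + 743) - 7*t^2 + 52*t - 85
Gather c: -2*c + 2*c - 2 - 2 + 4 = 0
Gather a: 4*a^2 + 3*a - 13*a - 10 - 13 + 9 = 4*a^2 - 10*a - 14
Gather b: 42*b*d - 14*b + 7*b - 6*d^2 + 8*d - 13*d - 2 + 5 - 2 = b*(42*d - 7) - 6*d^2 - 5*d + 1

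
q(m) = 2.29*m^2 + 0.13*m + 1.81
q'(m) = 4.58*m + 0.13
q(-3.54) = 30.05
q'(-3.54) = -16.08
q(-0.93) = 3.67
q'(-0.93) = -4.13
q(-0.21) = 1.88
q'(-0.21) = -0.83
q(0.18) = 1.91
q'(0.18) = 0.95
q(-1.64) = 7.76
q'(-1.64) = -7.38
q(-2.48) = 15.57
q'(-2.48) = -11.23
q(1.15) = 4.99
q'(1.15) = 5.40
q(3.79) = 35.20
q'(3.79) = 17.49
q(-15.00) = 515.11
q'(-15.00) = -68.57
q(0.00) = 1.81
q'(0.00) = 0.13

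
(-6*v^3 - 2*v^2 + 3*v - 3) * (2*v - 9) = -12*v^4 + 50*v^3 + 24*v^2 - 33*v + 27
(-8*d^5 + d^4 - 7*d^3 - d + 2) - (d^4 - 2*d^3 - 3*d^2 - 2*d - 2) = -8*d^5 - 5*d^3 + 3*d^2 + d + 4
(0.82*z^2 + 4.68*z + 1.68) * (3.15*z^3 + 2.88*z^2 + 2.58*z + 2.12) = 2.583*z^5 + 17.1036*z^4 + 20.886*z^3 + 18.6512*z^2 + 14.256*z + 3.5616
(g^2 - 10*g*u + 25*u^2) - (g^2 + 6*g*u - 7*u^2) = -16*g*u + 32*u^2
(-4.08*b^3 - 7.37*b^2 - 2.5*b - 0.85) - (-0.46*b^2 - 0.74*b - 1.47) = -4.08*b^3 - 6.91*b^2 - 1.76*b + 0.62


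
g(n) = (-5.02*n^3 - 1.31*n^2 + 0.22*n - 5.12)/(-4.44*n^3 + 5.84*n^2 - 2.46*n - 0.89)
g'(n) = (-15.06*n^2 - 2.62*n + 0.22)/(-4.44*n^3 + 5.84*n^2 - 2.46*n - 0.89) + (13.32*n^2 - 11.68*n + 2.46)*(-5.02*n^3 - 1.31*n^2 + 0.22*n - 5.12)/(-4.44*n^3 + 5.84*n^2 - 2.46*n - 0.89)^2 = (-35.1332*n^4 + 26.652*n^3 - 52.8572*n^2 + 62.1334*n - 12.791)/(19.7136*n^6 - 51.8592*n^5 + 55.9504*n^4 - 20.8296*n^3 - 4.3436*n^2 + 4.3788*n + 0.7921)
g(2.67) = 2.17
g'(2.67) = -0.59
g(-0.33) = -7.19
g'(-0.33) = -78.56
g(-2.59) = 0.60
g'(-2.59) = -0.17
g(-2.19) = 0.52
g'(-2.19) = -0.24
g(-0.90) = -0.29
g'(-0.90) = -1.78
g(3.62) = 1.80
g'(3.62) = -0.25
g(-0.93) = -0.24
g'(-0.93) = -1.63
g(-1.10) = -0.02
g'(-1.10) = -1.06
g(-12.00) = 0.99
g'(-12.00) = -0.01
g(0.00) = 5.75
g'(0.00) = -16.15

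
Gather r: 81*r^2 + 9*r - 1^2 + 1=81*r^2 + 9*r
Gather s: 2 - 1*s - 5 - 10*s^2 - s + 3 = -10*s^2 - 2*s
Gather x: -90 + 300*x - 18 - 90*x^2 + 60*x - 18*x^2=-108*x^2 + 360*x - 108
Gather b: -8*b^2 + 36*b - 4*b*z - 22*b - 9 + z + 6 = -8*b^2 + b*(14 - 4*z) + z - 3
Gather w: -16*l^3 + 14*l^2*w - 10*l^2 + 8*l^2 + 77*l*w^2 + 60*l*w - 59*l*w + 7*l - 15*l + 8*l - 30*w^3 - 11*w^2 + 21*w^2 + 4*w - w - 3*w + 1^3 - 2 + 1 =-16*l^3 - 2*l^2 - 30*w^3 + w^2*(77*l + 10) + w*(14*l^2 + l)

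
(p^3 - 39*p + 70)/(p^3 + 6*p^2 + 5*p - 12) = (p^3 - 39*p + 70)/(p^3 + 6*p^2 + 5*p - 12)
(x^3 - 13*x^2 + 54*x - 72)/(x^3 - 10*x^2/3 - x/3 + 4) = 3*(x^2 - 10*x + 24)/(3*x^2 - x - 4)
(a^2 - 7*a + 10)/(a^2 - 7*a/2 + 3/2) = 2*(a^2 - 7*a + 10)/(2*a^2 - 7*a + 3)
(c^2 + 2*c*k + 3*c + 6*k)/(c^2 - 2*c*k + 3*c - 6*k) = (c + 2*k)/(c - 2*k)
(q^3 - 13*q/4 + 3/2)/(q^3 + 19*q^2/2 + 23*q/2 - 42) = (q^2 + 3*q/2 - 1)/(q^2 + 11*q + 28)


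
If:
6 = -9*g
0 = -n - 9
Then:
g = -2/3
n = -9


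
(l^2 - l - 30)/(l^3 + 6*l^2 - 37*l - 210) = 1/(l + 7)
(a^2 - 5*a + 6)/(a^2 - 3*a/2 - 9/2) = 2*(a - 2)/(2*a + 3)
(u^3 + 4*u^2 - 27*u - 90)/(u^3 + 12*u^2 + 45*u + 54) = (u - 5)/(u + 3)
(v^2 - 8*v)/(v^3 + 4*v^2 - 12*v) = (v - 8)/(v^2 + 4*v - 12)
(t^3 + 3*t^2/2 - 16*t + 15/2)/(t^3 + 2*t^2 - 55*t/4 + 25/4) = 2*(t - 3)/(2*t - 5)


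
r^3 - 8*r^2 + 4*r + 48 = (r - 6)*(r - 4)*(r + 2)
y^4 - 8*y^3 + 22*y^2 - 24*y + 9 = (y - 3)^2*(y - 1)^2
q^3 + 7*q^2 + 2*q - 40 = (q - 2)*(q + 4)*(q + 5)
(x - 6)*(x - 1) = x^2 - 7*x + 6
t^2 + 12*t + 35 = (t + 5)*(t + 7)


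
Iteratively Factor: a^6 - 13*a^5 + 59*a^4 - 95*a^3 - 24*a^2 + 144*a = (a - 3)*(a^5 - 10*a^4 + 29*a^3 - 8*a^2 - 48*a) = (a - 3)^2*(a^4 - 7*a^3 + 8*a^2 + 16*a) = (a - 3)^2*(a + 1)*(a^3 - 8*a^2 + 16*a) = a*(a - 3)^2*(a + 1)*(a^2 - 8*a + 16) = a*(a - 4)*(a - 3)^2*(a + 1)*(a - 4)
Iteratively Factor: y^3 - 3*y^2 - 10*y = (y)*(y^2 - 3*y - 10) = y*(y + 2)*(y - 5)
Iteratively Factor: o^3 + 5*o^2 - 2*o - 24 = (o + 4)*(o^2 + o - 6) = (o - 2)*(o + 4)*(o + 3)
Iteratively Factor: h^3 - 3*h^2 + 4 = (h - 2)*(h^2 - h - 2) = (h - 2)*(h + 1)*(h - 2)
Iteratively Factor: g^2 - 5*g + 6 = (g - 2)*(g - 3)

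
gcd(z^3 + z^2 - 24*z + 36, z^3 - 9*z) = z - 3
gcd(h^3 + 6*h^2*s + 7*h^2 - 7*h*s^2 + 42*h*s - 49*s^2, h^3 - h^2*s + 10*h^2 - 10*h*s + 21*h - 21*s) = -h^2 + h*s - 7*h + 7*s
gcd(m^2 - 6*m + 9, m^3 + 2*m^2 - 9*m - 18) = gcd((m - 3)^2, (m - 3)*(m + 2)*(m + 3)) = m - 3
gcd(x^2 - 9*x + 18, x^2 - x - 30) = x - 6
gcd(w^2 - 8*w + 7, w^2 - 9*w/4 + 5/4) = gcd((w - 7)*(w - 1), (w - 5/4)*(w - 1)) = w - 1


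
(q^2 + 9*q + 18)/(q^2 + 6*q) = (q + 3)/q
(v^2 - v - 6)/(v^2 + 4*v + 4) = (v - 3)/(v + 2)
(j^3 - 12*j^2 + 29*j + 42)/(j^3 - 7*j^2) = 1 - 5/j - 6/j^2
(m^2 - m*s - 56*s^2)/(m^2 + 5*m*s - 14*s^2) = (-m + 8*s)/(-m + 2*s)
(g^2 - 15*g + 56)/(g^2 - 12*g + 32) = (g - 7)/(g - 4)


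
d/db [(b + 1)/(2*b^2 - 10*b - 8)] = (b^2 - 5*b - (b + 1)*(2*b - 5) - 4)/(2*(-b^2 + 5*b + 4)^2)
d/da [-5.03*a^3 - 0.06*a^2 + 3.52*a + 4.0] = -15.09*a^2 - 0.12*a + 3.52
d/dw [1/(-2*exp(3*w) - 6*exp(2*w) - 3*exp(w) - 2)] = (6*exp(2*w) + 12*exp(w) + 3)*exp(w)/(2*exp(3*w) + 6*exp(2*w) + 3*exp(w) + 2)^2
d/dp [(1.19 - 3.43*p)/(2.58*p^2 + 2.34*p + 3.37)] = (8.8494*p^2 - 6.1404*p - 14.3437)/(6.6564*p^4 + 12.0744*p^3 + 22.8648*p^2 + 15.7716*p + 11.3569)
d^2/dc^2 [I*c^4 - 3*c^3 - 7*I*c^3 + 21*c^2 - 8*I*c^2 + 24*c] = 12*I*c^2 + c*(-18 - 42*I) + 42 - 16*I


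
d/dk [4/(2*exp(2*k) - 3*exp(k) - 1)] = (12 - 16*exp(k))*exp(k)/(-2*exp(2*k) + 3*exp(k) + 1)^2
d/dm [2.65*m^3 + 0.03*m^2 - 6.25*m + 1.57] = 7.95*m^2 + 0.06*m - 6.25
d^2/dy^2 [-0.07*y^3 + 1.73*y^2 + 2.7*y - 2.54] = 3.46 - 0.42*y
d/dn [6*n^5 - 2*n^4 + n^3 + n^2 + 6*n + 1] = 30*n^4 - 8*n^3 + 3*n^2 + 2*n + 6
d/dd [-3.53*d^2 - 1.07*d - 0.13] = -7.06*d - 1.07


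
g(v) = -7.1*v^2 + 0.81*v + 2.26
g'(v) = 0.81 - 14.2*v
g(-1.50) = -14.93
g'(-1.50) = 22.11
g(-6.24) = -279.25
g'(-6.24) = 89.42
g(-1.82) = -22.73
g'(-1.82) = 26.65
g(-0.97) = -5.21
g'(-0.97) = 14.58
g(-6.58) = -310.47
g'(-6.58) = 94.25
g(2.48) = -39.40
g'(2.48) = -34.41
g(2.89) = -54.70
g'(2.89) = -40.23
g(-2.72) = -52.47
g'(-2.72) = 39.43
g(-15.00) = -1607.39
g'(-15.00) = 213.81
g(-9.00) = -580.13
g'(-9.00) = 128.61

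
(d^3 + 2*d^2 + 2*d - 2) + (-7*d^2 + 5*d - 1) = d^3 - 5*d^2 + 7*d - 3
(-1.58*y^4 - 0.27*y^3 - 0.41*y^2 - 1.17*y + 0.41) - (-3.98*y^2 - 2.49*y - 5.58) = -1.58*y^4 - 0.27*y^3 + 3.57*y^2 + 1.32*y + 5.99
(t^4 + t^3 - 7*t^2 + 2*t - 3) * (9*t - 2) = 9*t^5 + 7*t^4 - 65*t^3 + 32*t^2 - 31*t + 6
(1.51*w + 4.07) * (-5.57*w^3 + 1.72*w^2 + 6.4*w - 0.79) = -8.4107*w^4 - 20.0727*w^3 + 16.6644*w^2 + 24.8551*w - 3.2153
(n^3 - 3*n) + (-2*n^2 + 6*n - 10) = n^3 - 2*n^2 + 3*n - 10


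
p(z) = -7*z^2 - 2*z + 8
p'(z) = -14*z - 2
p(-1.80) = -11.08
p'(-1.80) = 23.20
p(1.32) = -6.84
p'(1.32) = -20.48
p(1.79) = -18.01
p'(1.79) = -27.06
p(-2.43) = -28.47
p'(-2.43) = 32.02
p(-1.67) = -8.18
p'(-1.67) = 21.38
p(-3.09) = -52.66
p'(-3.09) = 41.26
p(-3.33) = -62.96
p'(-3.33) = 44.62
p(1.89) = -20.78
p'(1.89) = -28.46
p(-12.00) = -976.00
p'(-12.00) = 166.00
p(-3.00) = -49.00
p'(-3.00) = 40.00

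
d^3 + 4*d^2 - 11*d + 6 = (d - 1)^2*(d + 6)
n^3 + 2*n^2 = n^2*(n + 2)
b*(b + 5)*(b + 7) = b^3 + 12*b^2 + 35*b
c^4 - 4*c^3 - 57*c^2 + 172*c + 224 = (c - 8)*(c - 4)*(c + 1)*(c + 7)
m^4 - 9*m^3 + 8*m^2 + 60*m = m*(m - 6)*(m - 5)*(m + 2)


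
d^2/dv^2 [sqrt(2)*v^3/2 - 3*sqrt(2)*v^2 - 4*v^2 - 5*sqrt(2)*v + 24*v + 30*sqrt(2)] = 3*sqrt(2)*v - 6*sqrt(2) - 8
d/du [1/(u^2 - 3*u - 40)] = (3 - 2*u)/(-u^2 + 3*u + 40)^2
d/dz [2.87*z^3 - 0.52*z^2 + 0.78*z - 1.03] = 8.61*z^2 - 1.04*z + 0.78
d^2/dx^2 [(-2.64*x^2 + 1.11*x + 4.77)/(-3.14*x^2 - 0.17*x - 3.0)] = (-24.706776*x^3 - 431.394552*x^2 + 47.459844*x + 138.243294)/(30.959144*x^6 + 5.028396*x^5 + 89.008638*x^4 + 9.613313*x^3 + 85.0401*x^2 + 4.59*x + 27.0)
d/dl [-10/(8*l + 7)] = 80/(8*l + 7)^2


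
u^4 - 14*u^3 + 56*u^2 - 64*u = u*(u - 8)*(u - 4)*(u - 2)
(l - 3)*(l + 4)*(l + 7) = l^3 + 8*l^2 - 5*l - 84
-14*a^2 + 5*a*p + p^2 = (-2*a + p)*(7*a + p)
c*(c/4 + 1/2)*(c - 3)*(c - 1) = c^4/4 - c^3/2 - 5*c^2/4 + 3*c/2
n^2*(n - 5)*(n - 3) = n^4 - 8*n^3 + 15*n^2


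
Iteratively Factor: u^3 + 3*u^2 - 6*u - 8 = (u + 4)*(u^2 - u - 2) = (u - 2)*(u + 4)*(u + 1)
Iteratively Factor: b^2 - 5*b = (b)*(b - 5)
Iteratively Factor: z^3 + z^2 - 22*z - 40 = (z + 2)*(z^2 - z - 20) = (z + 2)*(z + 4)*(z - 5)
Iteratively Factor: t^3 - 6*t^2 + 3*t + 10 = (t - 5)*(t^2 - t - 2) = (t - 5)*(t + 1)*(t - 2)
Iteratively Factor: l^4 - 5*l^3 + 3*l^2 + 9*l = (l - 3)*(l^3 - 2*l^2 - 3*l) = (l - 3)^2*(l^2 + l) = (l - 3)^2*(l + 1)*(l)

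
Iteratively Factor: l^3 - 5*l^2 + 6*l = (l - 2)*(l^2 - 3*l) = l*(l - 2)*(l - 3)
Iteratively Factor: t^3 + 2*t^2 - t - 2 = (t + 1)*(t^2 + t - 2) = (t - 1)*(t + 1)*(t + 2)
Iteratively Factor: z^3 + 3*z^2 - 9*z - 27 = (z - 3)*(z^2 + 6*z + 9) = (z - 3)*(z + 3)*(z + 3)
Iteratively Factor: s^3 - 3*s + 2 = (s - 1)*(s^2 + s - 2) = (s - 1)^2*(s + 2)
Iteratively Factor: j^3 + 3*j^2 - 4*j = (j + 4)*(j^2 - j) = j*(j + 4)*(j - 1)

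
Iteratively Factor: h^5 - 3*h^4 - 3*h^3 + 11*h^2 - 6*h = (h - 1)*(h^4 - 2*h^3 - 5*h^2 + 6*h) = (h - 1)*(h + 2)*(h^3 - 4*h^2 + 3*h) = (h - 3)*(h - 1)*(h + 2)*(h^2 - h) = (h - 3)*(h - 1)^2*(h + 2)*(h)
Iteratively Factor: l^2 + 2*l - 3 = (l + 3)*(l - 1)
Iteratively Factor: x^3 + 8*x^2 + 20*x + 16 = (x + 4)*(x^2 + 4*x + 4) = (x + 2)*(x + 4)*(x + 2)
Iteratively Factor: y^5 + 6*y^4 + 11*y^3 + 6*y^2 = (y)*(y^4 + 6*y^3 + 11*y^2 + 6*y) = y*(y + 1)*(y^3 + 5*y^2 + 6*y) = y*(y + 1)*(y + 3)*(y^2 + 2*y) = y*(y + 1)*(y + 2)*(y + 3)*(y)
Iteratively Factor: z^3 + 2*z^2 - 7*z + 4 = (z - 1)*(z^2 + 3*z - 4) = (z - 1)^2*(z + 4)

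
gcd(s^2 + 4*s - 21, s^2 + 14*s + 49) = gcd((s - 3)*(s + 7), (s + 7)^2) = s + 7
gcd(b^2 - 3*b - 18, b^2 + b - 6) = b + 3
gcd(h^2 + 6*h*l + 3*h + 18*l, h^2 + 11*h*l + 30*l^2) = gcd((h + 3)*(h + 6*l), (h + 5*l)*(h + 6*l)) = h + 6*l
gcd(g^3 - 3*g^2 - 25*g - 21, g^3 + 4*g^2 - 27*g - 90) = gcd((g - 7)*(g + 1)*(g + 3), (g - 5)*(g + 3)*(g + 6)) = g + 3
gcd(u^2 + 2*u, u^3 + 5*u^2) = u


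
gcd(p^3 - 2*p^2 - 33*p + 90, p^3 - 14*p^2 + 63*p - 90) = p^2 - 8*p + 15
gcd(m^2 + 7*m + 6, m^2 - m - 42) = m + 6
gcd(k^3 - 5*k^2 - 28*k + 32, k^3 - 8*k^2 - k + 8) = k^2 - 9*k + 8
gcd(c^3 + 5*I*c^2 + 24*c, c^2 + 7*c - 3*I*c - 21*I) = c - 3*I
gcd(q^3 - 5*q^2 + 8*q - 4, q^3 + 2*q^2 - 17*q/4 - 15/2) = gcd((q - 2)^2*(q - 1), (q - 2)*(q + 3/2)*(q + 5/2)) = q - 2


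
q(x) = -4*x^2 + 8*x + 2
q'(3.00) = -16.00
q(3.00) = -10.00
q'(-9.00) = 80.00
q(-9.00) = -394.00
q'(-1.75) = 22.00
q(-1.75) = -24.25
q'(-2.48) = 27.84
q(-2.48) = -42.44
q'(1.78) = -6.24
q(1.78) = 3.57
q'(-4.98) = 47.84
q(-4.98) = -137.04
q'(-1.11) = 16.88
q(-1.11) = -11.81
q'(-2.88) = 31.04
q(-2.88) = -54.22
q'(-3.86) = 38.88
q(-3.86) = -88.48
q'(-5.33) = 50.64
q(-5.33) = -154.28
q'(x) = 8 - 8*x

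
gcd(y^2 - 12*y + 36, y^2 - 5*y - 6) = y - 6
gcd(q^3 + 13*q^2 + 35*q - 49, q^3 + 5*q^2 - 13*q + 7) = q^2 + 6*q - 7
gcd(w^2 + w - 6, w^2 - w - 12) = w + 3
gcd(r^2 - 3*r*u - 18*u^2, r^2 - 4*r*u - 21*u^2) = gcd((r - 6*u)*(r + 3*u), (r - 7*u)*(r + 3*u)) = r + 3*u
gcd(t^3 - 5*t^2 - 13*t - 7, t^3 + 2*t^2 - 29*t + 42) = 1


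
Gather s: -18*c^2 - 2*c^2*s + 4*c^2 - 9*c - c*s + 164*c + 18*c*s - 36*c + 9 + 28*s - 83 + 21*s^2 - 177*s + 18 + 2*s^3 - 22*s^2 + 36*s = -14*c^2 + 119*c + 2*s^3 - s^2 + s*(-2*c^2 + 17*c - 113) - 56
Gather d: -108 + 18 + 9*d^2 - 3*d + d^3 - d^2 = d^3 + 8*d^2 - 3*d - 90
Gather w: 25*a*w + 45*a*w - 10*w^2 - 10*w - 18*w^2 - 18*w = -28*w^2 + w*(70*a - 28)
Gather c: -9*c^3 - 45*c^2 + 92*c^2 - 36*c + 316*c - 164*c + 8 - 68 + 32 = -9*c^3 + 47*c^2 + 116*c - 28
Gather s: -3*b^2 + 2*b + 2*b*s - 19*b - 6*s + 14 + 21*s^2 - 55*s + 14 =-3*b^2 - 17*b + 21*s^2 + s*(2*b - 61) + 28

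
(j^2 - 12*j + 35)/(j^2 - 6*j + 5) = (j - 7)/(j - 1)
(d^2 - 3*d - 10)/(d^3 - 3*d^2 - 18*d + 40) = (d + 2)/(d^2 + 2*d - 8)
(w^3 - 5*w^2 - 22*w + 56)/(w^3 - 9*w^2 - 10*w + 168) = (w - 2)/(w - 6)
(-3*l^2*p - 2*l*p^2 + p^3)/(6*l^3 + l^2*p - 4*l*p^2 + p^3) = p/(-2*l + p)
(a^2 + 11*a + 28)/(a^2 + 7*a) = (a + 4)/a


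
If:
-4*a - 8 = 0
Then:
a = -2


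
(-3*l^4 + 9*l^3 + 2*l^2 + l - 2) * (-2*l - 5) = 6*l^5 - 3*l^4 - 49*l^3 - 12*l^2 - l + 10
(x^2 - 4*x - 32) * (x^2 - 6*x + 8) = x^4 - 10*x^3 + 160*x - 256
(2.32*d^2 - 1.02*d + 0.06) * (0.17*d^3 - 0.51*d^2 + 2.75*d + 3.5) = 0.3944*d^5 - 1.3566*d^4 + 6.9104*d^3 + 5.2844*d^2 - 3.405*d + 0.21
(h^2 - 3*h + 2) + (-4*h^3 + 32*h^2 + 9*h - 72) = -4*h^3 + 33*h^2 + 6*h - 70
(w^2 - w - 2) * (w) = w^3 - w^2 - 2*w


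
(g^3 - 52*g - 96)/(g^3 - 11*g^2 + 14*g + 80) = (g + 6)/(g - 5)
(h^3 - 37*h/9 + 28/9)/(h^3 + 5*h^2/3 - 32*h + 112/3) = (3*h^2 + 4*h - 7)/(3*(h^2 + 3*h - 28))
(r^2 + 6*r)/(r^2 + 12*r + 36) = r/(r + 6)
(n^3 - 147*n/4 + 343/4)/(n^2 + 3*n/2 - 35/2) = (2*n^2 + 7*n - 49)/(2*(n + 5))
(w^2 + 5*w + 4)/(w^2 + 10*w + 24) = (w + 1)/(w + 6)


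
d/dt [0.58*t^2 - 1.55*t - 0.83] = 1.16*t - 1.55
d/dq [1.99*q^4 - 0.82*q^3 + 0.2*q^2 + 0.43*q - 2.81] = 7.96*q^3 - 2.46*q^2 + 0.4*q + 0.43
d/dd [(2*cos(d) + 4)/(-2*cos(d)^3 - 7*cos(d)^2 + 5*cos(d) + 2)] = -8*(-19*sin(d)^2 + 31*cos(d) + cos(3*d) + 11)*sin(d)/(14*sin(d)^2 + 7*cos(d) - cos(3*d) - 10)^2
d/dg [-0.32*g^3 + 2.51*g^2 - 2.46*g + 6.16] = -0.96*g^2 + 5.02*g - 2.46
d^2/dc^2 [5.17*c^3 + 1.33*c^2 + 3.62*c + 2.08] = 31.02*c + 2.66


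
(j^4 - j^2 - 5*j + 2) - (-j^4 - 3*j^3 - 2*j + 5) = 2*j^4 + 3*j^3 - j^2 - 3*j - 3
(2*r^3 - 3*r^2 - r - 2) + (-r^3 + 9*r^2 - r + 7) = r^3 + 6*r^2 - 2*r + 5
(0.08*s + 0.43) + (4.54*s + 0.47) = 4.62*s + 0.9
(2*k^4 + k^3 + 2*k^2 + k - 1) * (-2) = -4*k^4 - 2*k^3 - 4*k^2 - 2*k + 2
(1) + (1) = 2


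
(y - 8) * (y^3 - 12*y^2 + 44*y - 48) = y^4 - 20*y^3 + 140*y^2 - 400*y + 384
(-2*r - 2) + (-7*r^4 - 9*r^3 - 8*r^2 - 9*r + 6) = -7*r^4 - 9*r^3 - 8*r^2 - 11*r + 4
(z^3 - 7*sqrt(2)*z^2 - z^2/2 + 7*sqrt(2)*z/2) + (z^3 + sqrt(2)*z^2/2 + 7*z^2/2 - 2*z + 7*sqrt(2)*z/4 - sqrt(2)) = 2*z^3 - 13*sqrt(2)*z^2/2 + 3*z^2 - 2*z + 21*sqrt(2)*z/4 - sqrt(2)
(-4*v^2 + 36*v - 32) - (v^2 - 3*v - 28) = -5*v^2 + 39*v - 4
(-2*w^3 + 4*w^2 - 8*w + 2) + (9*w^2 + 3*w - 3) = -2*w^3 + 13*w^2 - 5*w - 1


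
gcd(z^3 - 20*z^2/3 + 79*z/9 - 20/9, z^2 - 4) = 1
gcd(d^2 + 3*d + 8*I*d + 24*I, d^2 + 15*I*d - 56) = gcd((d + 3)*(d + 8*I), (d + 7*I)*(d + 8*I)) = d + 8*I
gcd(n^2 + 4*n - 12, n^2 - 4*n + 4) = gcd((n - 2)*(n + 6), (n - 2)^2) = n - 2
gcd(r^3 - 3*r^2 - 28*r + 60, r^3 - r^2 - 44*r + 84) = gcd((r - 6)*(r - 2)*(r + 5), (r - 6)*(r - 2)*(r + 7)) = r^2 - 8*r + 12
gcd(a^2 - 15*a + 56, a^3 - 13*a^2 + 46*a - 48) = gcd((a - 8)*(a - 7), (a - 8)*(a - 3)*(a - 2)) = a - 8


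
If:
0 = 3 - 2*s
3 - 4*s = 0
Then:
No Solution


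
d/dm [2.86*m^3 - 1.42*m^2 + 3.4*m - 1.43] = 8.58*m^2 - 2.84*m + 3.4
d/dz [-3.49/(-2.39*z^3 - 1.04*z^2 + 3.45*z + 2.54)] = (-25.0233*z^2 - 7.2592*z + 12.0405)/(2.39*z^3 + 1.04*z^2 - 3.45*z - 2.54)^2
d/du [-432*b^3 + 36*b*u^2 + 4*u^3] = 12*u*(6*b + u)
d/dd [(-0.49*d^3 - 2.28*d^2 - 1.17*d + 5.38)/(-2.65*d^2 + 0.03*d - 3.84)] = (1.2985*d^4 - 0.0294000000000008*d^3 + 2.4759*d^2 + 46.0244*d + 4.3314)/(7.0225*d^4 - 0.159*d^3 + 20.3529*d^2 - 0.2304*d + 14.7456)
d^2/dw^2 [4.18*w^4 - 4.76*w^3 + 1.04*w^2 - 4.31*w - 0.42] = 50.16*w^2 - 28.56*w + 2.08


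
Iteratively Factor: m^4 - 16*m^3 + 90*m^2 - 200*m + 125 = (m - 1)*(m^3 - 15*m^2 + 75*m - 125) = (m - 5)*(m - 1)*(m^2 - 10*m + 25) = (m - 5)^2*(m - 1)*(m - 5)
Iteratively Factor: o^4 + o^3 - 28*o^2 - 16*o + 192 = (o - 3)*(o^3 + 4*o^2 - 16*o - 64) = (o - 4)*(o - 3)*(o^2 + 8*o + 16) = (o - 4)*(o - 3)*(o + 4)*(o + 4)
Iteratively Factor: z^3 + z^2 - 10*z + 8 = (z - 1)*(z^2 + 2*z - 8) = (z - 2)*(z - 1)*(z + 4)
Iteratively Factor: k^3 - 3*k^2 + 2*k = (k - 2)*(k^2 - k) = (k - 2)*(k - 1)*(k)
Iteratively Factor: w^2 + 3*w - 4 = (w + 4)*(w - 1)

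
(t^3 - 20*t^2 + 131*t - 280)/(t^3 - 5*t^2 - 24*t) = (t^2 - 12*t + 35)/(t*(t + 3))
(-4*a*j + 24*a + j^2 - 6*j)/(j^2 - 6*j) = (-4*a + j)/j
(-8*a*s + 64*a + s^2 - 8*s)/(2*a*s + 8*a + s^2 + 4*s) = (-8*a*s + 64*a + s^2 - 8*s)/(2*a*s + 8*a + s^2 + 4*s)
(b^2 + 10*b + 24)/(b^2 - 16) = (b + 6)/(b - 4)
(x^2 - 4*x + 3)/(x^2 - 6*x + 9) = (x - 1)/(x - 3)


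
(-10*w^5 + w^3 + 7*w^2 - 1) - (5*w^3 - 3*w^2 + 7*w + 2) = -10*w^5 - 4*w^3 + 10*w^2 - 7*w - 3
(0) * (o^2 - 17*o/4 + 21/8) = 0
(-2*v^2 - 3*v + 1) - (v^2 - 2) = -3*v^2 - 3*v + 3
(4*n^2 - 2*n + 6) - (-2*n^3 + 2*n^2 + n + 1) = 2*n^3 + 2*n^2 - 3*n + 5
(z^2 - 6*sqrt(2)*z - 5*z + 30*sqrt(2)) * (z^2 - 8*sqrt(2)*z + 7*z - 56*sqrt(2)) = z^4 - 14*sqrt(2)*z^3 + 2*z^3 - 28*sqrt(2)*z^2 + 61*z^2 + 192*z + 490*sqrt(2)*z - 3360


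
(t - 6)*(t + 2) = t^2 - 4*t - 12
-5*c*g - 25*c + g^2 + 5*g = (-5*c + g)*(g + 5)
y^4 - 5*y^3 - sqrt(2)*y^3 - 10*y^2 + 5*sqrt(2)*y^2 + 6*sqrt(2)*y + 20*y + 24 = (y - 6)*(y + 1)*(y - 2*sqrt(2))*(y + sqrt(2))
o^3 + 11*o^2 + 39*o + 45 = (o + 3)^2*(o + 5)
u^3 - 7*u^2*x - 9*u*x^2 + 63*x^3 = (u - 7*x)*(u - 3*x)*(u + 3*x)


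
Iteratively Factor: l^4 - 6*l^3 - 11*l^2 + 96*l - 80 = (l - 1)*(l^3 - 5*l^2 - 16*l + 80) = (l - 5)*(l - 1)*(l^2 - 16) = (l - 5)*(l - 4)*(l - 1)*(l + 4)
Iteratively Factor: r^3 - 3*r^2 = (r)*(r^2 - 3*r) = r^2*(r - 3)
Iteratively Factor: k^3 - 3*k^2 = (k - 3)*(k^2) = k*(k - 3)*(k)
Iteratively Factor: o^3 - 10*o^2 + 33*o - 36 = (o - 3)*(o^2 - 7*o + 12) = (o - 3)^2*(o - 4)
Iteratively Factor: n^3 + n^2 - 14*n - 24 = (n - 4)*(n^2 + 5*n + 6) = (n - 4)*(n + 3)*(n + 2)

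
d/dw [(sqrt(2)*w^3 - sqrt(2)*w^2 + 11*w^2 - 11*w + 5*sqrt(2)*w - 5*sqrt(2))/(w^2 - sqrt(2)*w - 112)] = (sqrt(2)*w^4 - 4*w^3 - 352*sqrt(2)*w^2 + 13*w^2 - 2464*w + 234*sqrt(2)*w - 560*sqrt(2) + 1222)/(w^4 - 2*sqrt(2)*w^3 - 222*w^2 + 224*sqrt(2)*w + 12544)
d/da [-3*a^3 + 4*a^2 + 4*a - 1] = -9*a^2 + 8*a + 4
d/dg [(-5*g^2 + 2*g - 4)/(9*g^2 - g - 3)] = (-13*g^2 + 102*g - 10)/(81*g^4 - 18*g^3 - 53*g^2 + 6*g + 9)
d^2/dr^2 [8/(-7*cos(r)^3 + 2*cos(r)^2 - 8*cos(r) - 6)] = 8*((-53*cos(r) + 16*cos(2*r) - 63*cos(3*r))*(7*cos(r)^3 - 2*cos(r)^2 + 8*cos(r) + 6)/4 - 2*(21*cos(r)^2 - 4*cos(r) + 8)^2*sin(r)^2)/(7*cos(r)^3 - 2*cos(r)^2 + 8*cos(r) + 6)^3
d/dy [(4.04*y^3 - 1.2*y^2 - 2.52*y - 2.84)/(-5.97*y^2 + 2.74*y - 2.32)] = (-24.1188*y^4 + 22.1392*y^3 - 46.4508*y^2 - 28.3416*y + 13.628)/(35.6409*y^4 - 32.7156*y^3 + 35.2084*y^2 - 12.7136*y + 5.3824)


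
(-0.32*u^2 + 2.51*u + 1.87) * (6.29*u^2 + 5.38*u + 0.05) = -2.0128*u^4 + 14.0663*u^3 + 25.2501*u^2 + 10.1861*u + 0.0935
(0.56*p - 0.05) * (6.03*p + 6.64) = 3.3768*p^2 + 3.4169*p - 0.332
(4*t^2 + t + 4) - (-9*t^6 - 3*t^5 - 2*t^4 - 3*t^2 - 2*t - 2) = 9*t^6 + 3*t^5 + 2*t^4 + 7*t^2 + 3*t + 6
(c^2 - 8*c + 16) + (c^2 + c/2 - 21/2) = 2*c^2 - 15*c/2 + 11/2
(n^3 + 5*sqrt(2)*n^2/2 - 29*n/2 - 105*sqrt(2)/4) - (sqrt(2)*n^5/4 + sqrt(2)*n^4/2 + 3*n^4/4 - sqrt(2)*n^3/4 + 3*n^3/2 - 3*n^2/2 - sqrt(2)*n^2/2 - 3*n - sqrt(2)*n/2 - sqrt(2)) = -sqrt(2)*n^5/4 - 3*n^4/4 - sqrt(2)*n^4/2 - n^3/2 + sqrt(2)*n^3/4 + 3*n^2/2 + 3*sqrt(2)*n^2 - 23*n/2 + sqrt(2)*n/2 - 101*sqrt(2)/4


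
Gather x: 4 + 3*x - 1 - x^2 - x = -x^2 + 2*x + 3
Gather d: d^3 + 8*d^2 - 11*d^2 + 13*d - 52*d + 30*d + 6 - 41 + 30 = d^3 - 3*d^2 - 9*d - 5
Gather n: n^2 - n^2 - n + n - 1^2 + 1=0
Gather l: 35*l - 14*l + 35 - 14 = 21*l + 21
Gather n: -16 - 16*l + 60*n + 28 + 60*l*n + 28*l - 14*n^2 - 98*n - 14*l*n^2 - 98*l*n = 12*l + n^2*(-14*l - 14) + n*(-38*l - 38) + 12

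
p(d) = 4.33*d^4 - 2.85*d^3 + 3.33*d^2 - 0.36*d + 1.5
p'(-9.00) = -13379.13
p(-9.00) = 30761.25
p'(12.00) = 28777.32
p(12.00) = 85338.78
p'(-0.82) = -21.12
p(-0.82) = 7.56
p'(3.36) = 582.49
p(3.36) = 481.66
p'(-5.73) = -3577.70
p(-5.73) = 5316.81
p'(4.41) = 1348.20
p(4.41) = 1457.97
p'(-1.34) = -66.31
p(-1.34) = 28.78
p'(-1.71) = -123.35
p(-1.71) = 63.13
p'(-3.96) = -1236.37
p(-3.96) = 1296.93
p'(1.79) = 83.50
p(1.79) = 39.63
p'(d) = 17.32*d^3 - 8.55*d^2 + 6.66*d - 0.36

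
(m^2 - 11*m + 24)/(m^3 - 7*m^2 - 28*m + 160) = (m - 3)/(m^2 + m - 20)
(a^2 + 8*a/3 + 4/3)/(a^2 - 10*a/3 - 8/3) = (a + 2)/(a - 4)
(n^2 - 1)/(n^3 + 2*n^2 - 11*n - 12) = (n - 1)/(n^2 + n - 12)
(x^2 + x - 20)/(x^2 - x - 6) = (-x^2 - x + 20)/(-x^2 + x + 6)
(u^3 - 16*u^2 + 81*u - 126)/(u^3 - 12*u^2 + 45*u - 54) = (u - 7)/(u - 3)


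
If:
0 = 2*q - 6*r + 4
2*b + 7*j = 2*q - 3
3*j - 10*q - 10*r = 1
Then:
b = 56/3 - 131*r/3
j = 40*r/3 - 19/3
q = 3*r - 2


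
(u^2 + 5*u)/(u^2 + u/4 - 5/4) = 4*u*(u + 5)/(4*u^2 + u - 5)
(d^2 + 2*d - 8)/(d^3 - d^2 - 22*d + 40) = (d + 4)/(d^2 + d - 20)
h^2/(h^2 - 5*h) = h/(h - 5)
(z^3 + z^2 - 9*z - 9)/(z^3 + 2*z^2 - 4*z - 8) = (z^3 + z^2 - 9*z - 9)/(z^3 + 2*z^2 - 4*z - 8)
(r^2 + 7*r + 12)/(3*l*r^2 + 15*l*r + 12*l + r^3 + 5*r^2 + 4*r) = (r + 3)/(3*l*r + 3*l + r^2 + r)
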